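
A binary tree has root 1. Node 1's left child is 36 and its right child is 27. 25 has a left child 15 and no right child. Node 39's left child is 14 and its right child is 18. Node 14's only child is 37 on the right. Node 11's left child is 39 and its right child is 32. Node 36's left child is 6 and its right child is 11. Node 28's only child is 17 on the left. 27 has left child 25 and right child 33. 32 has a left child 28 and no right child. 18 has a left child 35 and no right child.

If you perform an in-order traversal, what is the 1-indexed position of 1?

In-order visits the left subtree, then the node, then the right subtree.
At 1: go left to 36.
  At 36: go left to 6.
    6 is a leaf — visit 6.
  Visit 36.
  At 36: go right to 11.
    At 11: go left to 39.
      At 39: go left to 14.
        At 14: no left child.
        Visit 14.
        At 14: go right to 37.
          37 is a leaf — visit 37.
      Visit 39.
      At 39: go right to 18.
        At 18: go left to 35.
          35 is a leaf — visit 35.
        Visit 18.
        At 18: no right child.
    Visit 11.
    At 11: go right to 32.
      At 32: go left to 28.
        At 28: go left to 17.
          17 is a leaf — visit 17.
        Visit 28.
        At 28: no right child.
      Visit 32.
      At 32: no right child.
Visit 1.
At 1: go right to 27.
  At 27: go left to 25.
    At 25: go left to 15.
      15 is a leaf — visit 15.
    Visit 25.
    At 25: no right child.
  Visit 27.
  At 27: go right to 33.
    33 is a leaf — visit 33.
Full in-order sequence: 6, 36, 14, 37, 39, 35, 18, 11, 17, 28, 32, 1, 15, 25, 27, 33.

12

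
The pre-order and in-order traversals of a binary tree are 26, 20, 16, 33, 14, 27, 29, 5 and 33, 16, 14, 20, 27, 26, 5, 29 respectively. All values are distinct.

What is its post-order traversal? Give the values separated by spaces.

The first element of pre-order is the root; it splits in-order into left and right subtrees.
Root 26: left subtree has 5 nodes {33, 16, 14, 20, 27}, right has 2 {5, 29}.
  Root 20: left subtree has 3 nodes {33, 16, 14}, right has 1 {27}.
    Root 16: left subtree has 1 node {33}, right has 1 {14}.
  Root 29: left subtree has 1 node {5}, right has 0 { }.

33 14 16 27 20 5 29 26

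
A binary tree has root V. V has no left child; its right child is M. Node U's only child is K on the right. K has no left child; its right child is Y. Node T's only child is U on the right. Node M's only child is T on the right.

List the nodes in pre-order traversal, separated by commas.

Pre-order visits the node, then its left subtree, then its right subtree.
Visit V.
At V: no left child.
At V: go right to M.
  Visit M.
  At M: no left child.
  At M: go right to T.
    Visit T.
    At T: no left child.
    At T: go right to U.
      Visit U.
      At U: no left child.
      At U: go right to K.
        Visit K.
        At K: no left child.
        At K: go right to Y.
          Y is a leaf — visit Y.

V, M, T, U, K, Y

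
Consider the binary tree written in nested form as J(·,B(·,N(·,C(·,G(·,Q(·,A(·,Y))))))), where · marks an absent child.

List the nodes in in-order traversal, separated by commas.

In-order visits the left subtree, then the node, then the right subtree.
At J: no left child.
Visit J.
At J: go right to B.
  At B: no left child.
  Visit B.
  At B: go right to N.
    At N: no left child.
    Visit N.
    At N: go right to C.
      At C: no left child.
      Visit C.
      At C: go right to G.
        At G: no left child.
        Visit G.
        At G: go right to Q.
          At Q: no left child.
          Visit Q.
          At Q: go right to A.
            At A: no left child.
            Visit A.
            At A: go right to Y.
              Y is a leaf — visit Y.

J, B, N, C, G, Q, A, Y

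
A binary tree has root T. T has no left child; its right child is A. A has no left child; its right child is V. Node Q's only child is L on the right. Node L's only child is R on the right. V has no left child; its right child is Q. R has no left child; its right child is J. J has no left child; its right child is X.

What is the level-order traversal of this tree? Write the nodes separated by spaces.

Level-order visits nodes level by level from the root, left to right within each level.
Level 0: T
Level 1: A
Level 2: V
Level 3: Q
Level 4: L
Level 5: R
Level 6: J
Level 7: X

T A V Q L R J X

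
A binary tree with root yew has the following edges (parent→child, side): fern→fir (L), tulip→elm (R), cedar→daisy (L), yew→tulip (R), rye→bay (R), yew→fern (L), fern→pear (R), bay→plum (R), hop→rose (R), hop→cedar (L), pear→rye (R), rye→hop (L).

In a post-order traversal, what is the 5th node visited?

hop

Post-order visits the left subtree, then the right subtree, then the node.
At yew: go left to fern.
  At fern: go left to fir.
    fir is a leaf — visit fir.
  At fern: go right to pear.
    At pear: no left child.
    At pear: go right to rye.
      At rye: go left to hop.
        At hop: go left to cedar.
          At cedar: go left to daisy.
            daisy is a leaf — visit daisy.
          At cedar: no right child.
          Visit cedar.
        At hop: go right to rose.
          rose is a leaf — visit rose.
        Visit hop.
      At rye: go right to bay.
        At bay: no left child.
        At bay: go right to plum.
          plum is a leaf — visit plum.
        Visit bay.
      Visit rye.
    Visit pear.
  Visit fern.
At yew: go right to tulip.
  At tulip: no left child.
  At tulip: go right to elm.
    elm is a leaf — visit elm.
  Visit tulip.
Visit yew.
Full post-order sequence: fir, daisy, cedar, rose, hop, plum, bay, rye, pear, fern, elm, tulip, yew.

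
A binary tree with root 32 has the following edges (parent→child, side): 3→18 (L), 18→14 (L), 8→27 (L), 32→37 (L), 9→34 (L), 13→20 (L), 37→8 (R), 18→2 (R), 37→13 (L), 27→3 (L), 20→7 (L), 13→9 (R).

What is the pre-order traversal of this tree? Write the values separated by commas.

32, 37, 13, 20, 7, 9, 34, 8, 27, 3, 18, 14, 2

Pre-order visits the node, then its left subtree, then its right subtree.
Visit 32.
At 32: go left to 37.
  Visit 37.
  At 37: go left to 13.
    Visit 13.
    At 13: go left to 20.
      Visit 20.
      At 20: go left to 7.
        7 is a leaf — visit 7.
      At 20: no right child.
    At 13: go right to 9.
      Visit 9.
      At 9: go left to 34.
        34 is a leaf — visit 34.
      At 9: no right child.
  At 37: go right to 8.
    Visit 8.
    At 8: go left to 27.
      Visit 27.
      At 27: go left to 3.
        Visit 3.
        At 3: go left to 18.
          Visit 18.
          At 18: go left to 14.
            14 is a leaf — visit 14.
          At 18: go right to 2.
            2 is a leaf — visit 2.
        At 3: no right child.
      At 27: no right child.
    At 8: no right child.
At 32: no right child.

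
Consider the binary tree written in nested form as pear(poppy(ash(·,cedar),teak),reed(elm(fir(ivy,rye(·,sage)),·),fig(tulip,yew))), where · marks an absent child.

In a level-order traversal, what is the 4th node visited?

Level-order visits nodes level by level from the root, left to right within each level.
Level 0: pear
Level 1: poppy, reed
Level 2: ash, teak, elm, fig
Level 3: cedar, fir, tulip, yew
Level 4: ivy, rye
Level 5: sage
Full level-order sequence: pear, poppy, reed, ash, teak, elm, fig, cedar, fir, tulip, yew, ivy, rye, sage.

ash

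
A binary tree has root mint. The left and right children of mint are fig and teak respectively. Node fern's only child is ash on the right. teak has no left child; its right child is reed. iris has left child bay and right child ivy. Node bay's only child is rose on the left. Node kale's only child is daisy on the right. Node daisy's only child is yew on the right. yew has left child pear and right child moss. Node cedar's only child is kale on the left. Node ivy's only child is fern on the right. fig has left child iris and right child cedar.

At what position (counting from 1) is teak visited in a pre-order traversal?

Pre-order visits the node, then its left subtree, then its right subtree.
Visit mint.
At mint: go left to fig.
  Visit fig.
  At fig: go left to iris.
    Visit iris.
    At iris: go left to bay.
      Visit bay.
      At bay: go left to rose.
        rose is a leaf — visit rose.
      At bay: no right child.
    At iris: go right to ivy.
      Visit ivy.
      At ivy: no left child.
      At ivy: go right to fern.
        Visit fern.
        At fern: no left child.
        At fern: go right to ash.
          ash is a leaf — visit ash.
  At fig: go right to cedar.
    Visit cedar.
    At cedar: go left to kale.
      Visit kale.
      At kale: no left child.
      At kale: go right to daisy.
        Visit daisy.
        At daisy: no left child.
        At daisy: go right to yew.
          Visit yew.
          At yew: go left to pear.
            pear is a leaf — visit pear.
          At yew: go right to moss.
            moss is a leaf — visit moss.
    At cedar: no right child.
At mint: go right to teak.
  Visit teak.
  At teak: no left child.
  At teak: go right to reed.
    reed is a leaf — visit reed.
Full pre-order sequence: mint, fig, iris, bay, rose, ivy, fern, ash, cedar, kale, daisy, yew, pear, moss, teak, reed.

15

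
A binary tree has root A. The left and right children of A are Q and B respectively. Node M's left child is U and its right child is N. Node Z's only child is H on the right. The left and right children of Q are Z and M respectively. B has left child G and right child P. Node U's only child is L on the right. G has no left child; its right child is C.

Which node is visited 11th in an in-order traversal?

B

In-order visits the left subtree, then the node, then the right subtree.
At A: go left to Q.
  At Q: go left to Z.
    At Z: no left child.
    Visit Z.
    At Z: go right to H.
      H is a leaf — visit H.
  Visit Q.
  At Q: go right to M.
    At M: go left to U.
      At U: no left child.
      Visit U.
      At U: go right to L.
        L is a leaf — visit L.
    Visit M.
    At M: go right to N.
      N is a leaf — visit N.
Visit A.
At A: go right to B.
  At B: go left to G.
    At G: no left child.
    Visit G.
    At G: go right to C.
      C is a leaf — visit C.
  Visit B.
  At B: go right to P.
    P is a leaf — visit P.
Full in-order sequence: Z, H, Q, U, L, M, N, A, G, C, B, P.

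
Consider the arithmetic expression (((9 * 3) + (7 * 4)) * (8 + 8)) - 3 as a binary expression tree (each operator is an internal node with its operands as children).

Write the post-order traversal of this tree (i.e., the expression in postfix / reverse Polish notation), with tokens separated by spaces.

Post-order on an expression tree gives postfix notation: for each operator, emit left operand, right operand, then the operator.

9 3 * 7 4 * + 8 8 + * 3 -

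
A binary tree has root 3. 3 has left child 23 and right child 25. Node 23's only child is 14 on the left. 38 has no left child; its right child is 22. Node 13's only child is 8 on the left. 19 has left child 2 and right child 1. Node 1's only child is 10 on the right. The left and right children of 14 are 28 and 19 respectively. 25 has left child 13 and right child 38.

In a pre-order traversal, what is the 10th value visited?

13

Pre-order visits the node, then its left subtree, then its right subtree.
Visit 3.
At 3: go left to 23.
  Visit 23.
  At 23: go left to 14.
    Visit 14.
    At 14: go left to 28.
      28 is a leaf — visit 28.
    At 14: go right to 19.
      Visit 19.
      At 19: go left to 2.
        2 is a leaf — visit 2.
      At 19: go right to 1.
        Visit 1.
        At 1: no left child.
        At 1: go right to 10.
          10 is a leaf — visit 10.
  At 23: no right child.
At 3: go right to 25.
  Visit 25.
  At 25: go left to 13.
    Visit 13.
    At 13: go left to 8.
      8 is a leaf — visit 8.
    At 13: no right child.
  At 25: go right to 38.
    Visit 38.
    At 38: no left child.
    At 38: go right to 22.
      22 is a leaf — visit 22.
Full pre-order sequence: 3, 23, 14, 28, 19, 2, 1, 10, 25, 13, 8, 38, 22.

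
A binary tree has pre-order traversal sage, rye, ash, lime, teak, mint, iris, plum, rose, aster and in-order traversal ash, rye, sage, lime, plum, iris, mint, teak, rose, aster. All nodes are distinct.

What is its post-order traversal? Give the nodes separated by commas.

ash, rye, plum, iris, mint, aster, rose, teak, lime, sage

The first element of pre-order is the root; it splits in-order into left and right subtrees.
Root sage: left subtree has 2 nodes {ash, rye}, right has 7 {lime, plum, iris, mint, teak, rose, aster}.
  Root rye: left subtree has 1 node {ash}, right has 0 { }.
  Root lime: left subtree has 0 nodes { }, right has 6 {plum, iris, mint, teak, rose, aster}.
    Root teak: left subtree has 3 nodes {plum, iris, mint}, right has 2 {rose, aster}.
      Root mint: left subtree has 2 nodes {plum, iris}, right has 0 { }.
        Root iris: left subtree has 1 node {plum}, right has 0 { }.
      Root rose: left subtree has 0 nodes { }, right has 1 {aster}.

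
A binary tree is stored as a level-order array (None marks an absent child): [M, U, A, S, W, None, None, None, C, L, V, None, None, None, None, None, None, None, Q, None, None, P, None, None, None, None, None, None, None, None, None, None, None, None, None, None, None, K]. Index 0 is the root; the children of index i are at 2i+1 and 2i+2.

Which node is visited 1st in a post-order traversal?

Post-order visits the left subtree, then the right subtree, then the node.
At M: go left to U.
  At U: go left to S.
    At S: no left child.
    At S: go right to C.
      At C: no left child.
      At C: go right to Q.
        At Q: go left to K.
          K is a leaf — visit K.
        At Q: no right child.
        Visit Q.
      Visit C.
    Visit S.
  At U: go right to W.
    At W: go left to L.
      L is a leaf — visit L.
    At W: go right to V.
      At V: go left to P.
        P is a leaf — visit P.
      At V: no right child.
      Visit V.
    Visit W.
  Visit U.
At M: go right to A.
  A is a leaf — visit A.
Visit M.
Full post-order sequence: K, Q, C, S, L, P, V, W, U, A, M.

K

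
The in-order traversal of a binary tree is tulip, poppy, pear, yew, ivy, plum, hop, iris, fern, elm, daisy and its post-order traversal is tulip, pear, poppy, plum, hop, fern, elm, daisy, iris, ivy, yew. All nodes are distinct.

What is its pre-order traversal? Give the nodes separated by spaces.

The last element of post-order is the root; it splits in-order into left and right subtrees.
Root yew: left subtree has 3 nodes {tulip, poppy, pear}, right has 7 {ivy, plum, hop, iris, fern, elm, daisy}.
  Root poppy: left subtree has 1 node {tulip}, right has 1 {pear}.
  Root ivy: left subtree has 0 nodes { }, right has 6 {plum, hop, iris, fern, elm, daisy}.
    Root iris: left subtree has 2 nodes {plum, hop}, right has 3 {fern, elm, daisy}.
      Root hop: left subtree has 1 node {plum}, right has 0 { }.
      Root daisy: left subtree has 2 nodes {fern, elm}, right has 0 { }.
        Root elm: left subtree has 1 node {fern}, right has 0 { }.

yew poppy tulip pear ivy iris hop plum daisy elm fern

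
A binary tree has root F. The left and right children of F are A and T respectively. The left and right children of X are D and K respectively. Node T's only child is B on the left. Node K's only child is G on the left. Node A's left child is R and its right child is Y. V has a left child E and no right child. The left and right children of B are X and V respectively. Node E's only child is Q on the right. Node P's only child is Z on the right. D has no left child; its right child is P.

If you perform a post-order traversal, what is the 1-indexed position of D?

6

Post-order visits the left subtree, then the right subtree, then the node.
At F: go left to A.
  At A: go left to R.
    R is a leaf — visit R.
  At A: go right to Y.
    Y is a leaf — visit Y.
  Visit A.
At F: go right to T.
  At T: go left to B.
    At B: go left to X.
      At X: go left to D.
        At D: no left child.
        At D: go right to P.
          At P: no left child.
          At P: go right to Z.
            Z is a leaf — visit Z.
          Visit P.
        Visit D.
      At X: go right to K.
        At K: go left to G.
          G is a leaf — visit G.
        At K: no right child.
        Visit K.
      Visit X.
    At B: go right to V.
      At V: go left to E.
        At E: no left child.
        At E: go right to Q.
          Q is a leaf — visit Q.
        Visit E.
      At V: no right child.
      Visit V.
    Visit B.
  At T: no right child.
  Visit T.
Visit F.
Full post-order sequence: R, Y, A, Z, P, D, G, K, X, Q, E, V, B, T, F.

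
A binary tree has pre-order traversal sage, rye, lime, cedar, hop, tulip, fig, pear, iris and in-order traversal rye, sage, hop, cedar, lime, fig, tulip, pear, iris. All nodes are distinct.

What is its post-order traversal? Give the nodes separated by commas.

The first element of pre-order is the root; it splits in-order into left and right subtrees.
Root sage: left subtree has 1 node {rye}, right has 7 {hop, cedar, lime, fig, tulip, pear, iris}.
  Root lime: left subtree has 2 nodes {hop, cedar}, right has 4 {fig, tulip, pear, iris}.
    Root cedar: left subtree has 1 node {hop}, right has 0 { }.
    Root tulip: left subtree has 1 node {fig}, right has 2 {pear, iris}.
      Root pear: left subtree has 0 nodes { }, right has 1 {iris}.

rye, hop, cedar, fig, iris, pear, tulip, lime, sage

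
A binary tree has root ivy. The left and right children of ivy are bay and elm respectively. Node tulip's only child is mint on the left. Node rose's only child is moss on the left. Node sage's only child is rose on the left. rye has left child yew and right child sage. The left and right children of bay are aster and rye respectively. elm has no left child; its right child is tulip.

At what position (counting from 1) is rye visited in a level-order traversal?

5

Level-order visits nodes level by level from the root, left to right within each level.
Level 0: ivy
Level 1: bay, elm
Level 2: aster, rye, tulip
Level 3: yew, sage, mint
Level 4: rose
Level 5: moss
Full level-order sequence: ivy, bay, elm, aster, rye, tulip, yew, sage, mint, rose, moss.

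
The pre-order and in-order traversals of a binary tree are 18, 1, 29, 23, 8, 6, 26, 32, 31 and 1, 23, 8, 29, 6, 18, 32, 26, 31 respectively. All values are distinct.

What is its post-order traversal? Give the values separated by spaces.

8 23 6 29 1 32 31 26 18

The first element of pre-order is the root; it splits in-order into left and right subtrees.
Root 18: left subtree has 5 nodes {1, 23, 8, 29, 6}, right has 3 {32, 26, 31}.
  Root 1: left subtree has 0 nodes { }, right has 4 {23, 8, 29, 6}.
    Root 29: left subtree has 2 nodes {23, 8}, right has 1 {6}.
      Root 23: left subtree has 0 nodes { }, right has 1 {8}.
  Root 26: left subtree has 1 node {32}, right has 1 {31}.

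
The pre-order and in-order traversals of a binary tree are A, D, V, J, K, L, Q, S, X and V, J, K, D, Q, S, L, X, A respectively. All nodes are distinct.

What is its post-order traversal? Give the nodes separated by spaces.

K J V S Q X L D A

The first element of pre-order is the root; it splits in-order into left and right subtrees.
Root A: left subtree has 8 nodes {V, J, K, D, Q, S, L, X}, right has 0 { }.
  Root D: left subtree has 3 nodes {V, J, K}, right has 4 {Q, S, L, X}.
    Root V: left subtree has 0 nodes { }, right has 2 {J, K}.
      Root J: left subtree has 0 nodes { }, right has 1 {K}.
    Root L: left subtree has 2 nodes {Q, S}, right has 1 {X}.
      Root Q: left subtree has 0 nodes { }, right has 1 {S}.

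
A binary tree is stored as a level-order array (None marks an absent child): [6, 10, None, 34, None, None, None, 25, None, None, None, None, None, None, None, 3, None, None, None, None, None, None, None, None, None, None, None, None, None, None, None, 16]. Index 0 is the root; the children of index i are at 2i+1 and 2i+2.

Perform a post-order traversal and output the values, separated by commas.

Post-order visits the left subtree, then the right subtree, then the node.
At 6: go left to 10.
  At 10: go left to 34.
    At 34: go left to 25.
      At 25: go left to 3.
        At 3: go left to 16.
          16 is a leaf — visit 16.
        At 3: no right child.
        Visit 3.
      At 25: no right child.
      Visit 25.
    At 34: no right child.
    Visit 34.
  At 10: no right child.
  Visit 10.
At 6: no right child.
Visit 6.

16, 3, 25, 34, 10, 6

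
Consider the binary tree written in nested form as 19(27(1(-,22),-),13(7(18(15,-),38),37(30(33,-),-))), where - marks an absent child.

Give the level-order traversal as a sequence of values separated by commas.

Level-order visits nodes level by level from the root, left to right within each level.
Level 0: 19
Level 1: 27, 13
Level 2: 1, 7, 37
Level 3: 22, 18, 38, 30
Level 4: 15, 33

19, 27, 13, 1, 7, 37, 22, 18, 38, 30, 15, 33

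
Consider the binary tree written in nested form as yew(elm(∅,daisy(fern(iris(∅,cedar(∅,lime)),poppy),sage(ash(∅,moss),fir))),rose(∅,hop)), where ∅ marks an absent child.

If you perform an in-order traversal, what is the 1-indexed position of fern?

In-order visits the left subtree, then the node, then the right subtree.
At yew: go left to elm.
  At elm: no left child.
  Visit elm.
  At elm: go right to daisy.
    At daisy: go left to fern.
      At fern: go left to iris.
        At iris: no left child.
        Visit iris.
        At iris: go right to cedar.
          At cedar: no left child.
          Visit cedar.
          At cedar: go right to lime.
            lime is a leaf — visit lime.
      Visit fern.
      At fern: go right to poppy.
        poppy is a leaf — visit poppy.
    Visit daisy.
    At daisy: go right to sage.
      At sage: go left to ash.
        At ash: no left child.
        Visit ash.
        At ash: go right to moss.
          moss is a leaf — visit moss.
      Visit sage.
      At sage: go right to fir.
        fir is a leaf — visit fir.
Visit yew.
At yew: go right to rose.
  At rose: no left child.
  Visit rose.
  At rose: go right to hop.
    hop is a leaf — visit hop.
Full in-order sequence: elm, iris, cedar, lime, fern, poppy, daisy, ash, moss, sage, fir, yew, rose, hop.

5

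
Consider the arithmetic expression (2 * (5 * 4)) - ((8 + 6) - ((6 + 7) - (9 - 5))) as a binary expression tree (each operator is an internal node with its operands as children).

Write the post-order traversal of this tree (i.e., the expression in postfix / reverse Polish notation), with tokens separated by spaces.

Post-order on an expression tree gives postfix notation: for each operator, emit left operand, right operand, then the operator.

2 5 4 * * 8 6 + 6 7 + 9 5 - - - -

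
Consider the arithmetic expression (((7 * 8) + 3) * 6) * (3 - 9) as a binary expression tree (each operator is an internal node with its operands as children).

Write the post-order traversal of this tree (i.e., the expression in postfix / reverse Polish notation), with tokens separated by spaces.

7 8 * 3 + 6 * 3 9 - *

Post-order on an expression tree gives postfix notation: for each operator, emit left operand, right operand, then the operator.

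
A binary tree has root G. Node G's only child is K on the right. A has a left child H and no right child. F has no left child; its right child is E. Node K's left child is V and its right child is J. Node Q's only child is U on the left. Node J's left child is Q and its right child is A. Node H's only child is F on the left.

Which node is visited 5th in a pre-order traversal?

Q

Pre-order visits the node, then its left subtree, then its right subtree.
Visit G.
At G: no left child.
At G: go right to K.
  Visit K.
  At K: go left to V.
    V is a leaf — visit V.
  At K: go right to J.
    Visit J.
    At J: go left to Q.
      Visit Q.
      At Q: go left to U.
        U is a leaf — visit U.
      At Q: no right child.
    At J: go right to A.
      Visit A.
      At A: go left to H.
        Visit H.
        At H: go left to F.
          Visit F.
          At F: no left child.
          At F: go right to E.
            E is a leaf — visit E.
        At H: no right child.
      At A: no right child.
Full pre-order sequence: G, K, V, J, Q, U, A, H, F, E.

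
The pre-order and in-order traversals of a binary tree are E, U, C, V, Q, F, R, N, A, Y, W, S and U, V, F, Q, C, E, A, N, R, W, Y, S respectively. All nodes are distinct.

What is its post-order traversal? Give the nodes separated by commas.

The first element of pre-order is the root; it splits in-order into left and right subtrees.
Root E: left subtree has 5 nodes {U, V, F, Q, C}, right has 6 {A, N, R, W, Y, S}.
  Root U: left subtree has 0 nodes { }, right has 4 {V, F, Q, C}.
    Root C: left subtree has 3 nodes {V, F, Q}, right has 0 { }.
      Root V: left subtree has 0 nodes { }, right has 2 {F, Q}.
        Root Q: left subtree has 1 node {F}, right has 0 { }.
  Root R: left subtree has 2 nodes {A, N}, right has 3 {W, Y, S}.
    Root N: left subtree has 1 node {A}, right has 0 { }.
    Root Y: left subtree has 1 node {W}, right has 1 {S}.

F, Q, V, C, U, A, N, W, S, Y, R, E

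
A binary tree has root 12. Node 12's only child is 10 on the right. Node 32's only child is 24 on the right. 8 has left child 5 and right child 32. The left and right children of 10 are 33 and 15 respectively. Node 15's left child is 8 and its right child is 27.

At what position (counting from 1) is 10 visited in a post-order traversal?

8

Post-order visits the left subtree, then the right subtree, then the node.
At 12: no left child.
At 12: go right to 10.
  At 10: go left to 33.
    33 is a leaf — visit 33.
  At 10: go right to 15.
    At 15: go left to 8.
      At 8: go left to 5.
        5 is a leaf — visit 5.
      At 8: go right to 32.
        At 32: no left child.
        At 32: go right to 24.
          24 is a leaf — visit 24.
        Visit 32.
      Visit 8.
    At 15: go right to 27.
      27 is a leaf — visit 27.
    Visit 15.
  Visit 10.
Visit 12.
Full post-order sequence: 33, 5, 24, 32, 8, 27, 15, 10, 12.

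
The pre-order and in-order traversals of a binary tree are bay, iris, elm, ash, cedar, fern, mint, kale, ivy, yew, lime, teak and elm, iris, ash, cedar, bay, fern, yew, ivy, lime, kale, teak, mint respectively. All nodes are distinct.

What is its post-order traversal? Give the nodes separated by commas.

The first element of pre-order is the root; it splits in-order into left and right subtrees.
Root bay: left subtree has 4 nodes {elm, iris, ash, cedar}, right has 7 {fern, yew, ivy, lime, kale, teak, mint}.
  Root iris: left subtree has 1 node {elm}, right has 2 {ash, cedar}.
    Root ash: left subtree has 0 nodes { }, right has 1 {cedar}.
  Root fern: left subtree has 0 nodes { }, right has 6 {yew, ivy, lime, kale, teak, mint}.
    Root mint: left subtree has 5 nodes {yew, ivy, lime, kale, teak}, right has 0 { }.
      Root kale: left subtree has 3 nodes {yew, ivy, lime}, right has 1 {teak}.
        Root ivy: left subtree has 1 node {yew}, right has 1 {lime}.

elm, cedar, ash, iris, yew, lime, ivy, teak, kale, mint, fern, bay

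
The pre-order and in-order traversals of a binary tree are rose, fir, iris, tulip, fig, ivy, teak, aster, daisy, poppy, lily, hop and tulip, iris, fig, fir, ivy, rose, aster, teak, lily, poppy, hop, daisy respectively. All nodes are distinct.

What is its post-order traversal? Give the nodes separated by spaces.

The first element of pre-order is the root; it splits in-order into left and right subtrees.
Root rose: left subtree has 5 nodes {tulip, iris, fig, fir, ivy}, right has 6 {aster, teak, lily, poppy, hop, daisy}.
  Root fir: left subtree has 3 nodes {tulip, iris, fig}, right has 1 {ivy}.
    Root iris: left subtree has 1 node {tulip}, right has 1 {fig}.
  Root teak: left subtree has 1 node {aster}, right has 4 {lily, poppy, hop, daisy}.
    Root daisy: left subtree has 3 nodes {lily, poppy, hop}, right has 0 { }.
      Root poppy: left subtree has 1 node {lily}, right has 1 {hop}.

tulip fig iris ivy fir aster lily hop poppy daisy teak rose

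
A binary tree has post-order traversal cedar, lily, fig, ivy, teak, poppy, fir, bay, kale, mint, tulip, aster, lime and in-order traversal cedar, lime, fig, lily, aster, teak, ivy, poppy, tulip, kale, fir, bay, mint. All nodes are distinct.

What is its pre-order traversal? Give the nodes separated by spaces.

The last element of post-order is the root; it splits in-order into left and right subtrees.
Root lime: left subtree has 1 node {cedar}, right has 11 {fig, lily, aster, teak, ivy, poppy, tulip, kale, fir, bay, mint}.
  Root aster: left subtree has 2 nodes {fig, lily}, right has 8 {teak, ivy, poppy, tulip, kale, fir, bay, mint}.
    Root fig: left subtree has 0 nodes { }, right has 1 {lily}.
    Root tulip: left subtree has 3 nodes {teak, ivy, poppy}, right has 4 {kale, fir, bay, mint}.
      Root poppy: left subtree has 2 nodes {teak, ivy}, right has 0 { }.
        Root teak: left subtree has 0 nodes { }, right has 1 {ivy}.
      Root mint: left subtree has 3 nodes {kale, fir, bay}, right has 0 { }.
        Root kale: left subtree has 0 nodes { }, right has 2 {fir, bay}.
          Root bay: left subtree has 1 node {fir}, right has 0 { }.

lime cedar aster fig lily tulip poppy teak ivy mint kale bay fir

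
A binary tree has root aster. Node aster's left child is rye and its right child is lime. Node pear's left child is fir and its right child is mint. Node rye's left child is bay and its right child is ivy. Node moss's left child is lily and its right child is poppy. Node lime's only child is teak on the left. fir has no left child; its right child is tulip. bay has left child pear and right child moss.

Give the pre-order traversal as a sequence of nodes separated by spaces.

aster rye bay pear fir tulip mint moss lily poppy ivy lime teak

Pre-order visits the node, then its left subtree, then its right subtree.
Visit aster.
At aster: go left to rye.
  Visit rye.
  At rye: go left to bay.
    Visit bay.
    At bay: go left to pear.
      Visit pear.
      At pear: go left to fir.
        Visit fir.
        At fir: no left child.
        At fir: go right to tulip.
          tulip is a leaf — visit tulip.
      At pear: go right to mint.
        mint is a leaf — visit mint.
    At bay: go right to moss.
      Visit moss.
      At moss: go left to lily.
        lily is a leaf — visit lily.
      At moss: go right to poppy.
        poppy is a leaf — visit poppy.
  At rye: go right to ivy.
    ivy is a leaf — visit ivy.
At aster: go right to lime.
  Visit lime.
  At lime: go left to teak.
    teak is a leaf — visit teak.
  At lime: no right child.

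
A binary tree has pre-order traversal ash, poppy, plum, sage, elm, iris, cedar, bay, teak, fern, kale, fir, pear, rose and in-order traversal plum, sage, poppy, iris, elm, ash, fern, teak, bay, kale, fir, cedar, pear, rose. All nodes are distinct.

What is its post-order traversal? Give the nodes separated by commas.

sage, plum, iris, elm, poppy, fern, teak, fir, kale, bay, rose, pear, cedar, ash

The first element of pre-order is the root; it splits in-order into left and right subtrees.
Root ash: left subtree has 5 nodes {plum, sage, poppy, iris, elm}, right has 8 {fern, teak, bay, kale, fir, cedar, pear, rose}.
  Root poppy: left subtree has 2 nodes {plum, sage}, right has 2 {iris, elm}.
    Root plum: left subtree has 0 nodes { }, right has 1 {sage}.
    Root elm: left subtree has 1 node {iris}, right has 0 { }.
  Root cedar: left subtree has 5 nodes {fern, teak, bay, kale, fir}, right has 2 {pear, rose}.
    Root bay: left subtree has 2 nodes {fern, teak}, right has 2 {kale, fir}.
      Root teak: left subtree has 1 node {fern}, right has 0 { }.
      Root kale: left subtree has 0 nodes { }, right has 1 {fir}.
    Root pear: left subtree has 0 nodes { }, right has 1 {rose}.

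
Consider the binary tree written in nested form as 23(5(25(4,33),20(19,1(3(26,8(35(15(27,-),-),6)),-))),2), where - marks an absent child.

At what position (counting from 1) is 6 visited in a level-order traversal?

Level-order visits nodes level by level from the root, left to right within each level.
Level 0: 23
Level 1: 5, 2
Level 2: 25, 20
Level 3: 4, 33, 19, 1
Level 4: 3
Level 5: 26, 8
Level 6: 35, 6
Level 7: 15
Level 8: 27
Full level-order sequence: 23, 5, 2, 25, 20, 4, 33, 19, 1, 3, 26, 8, 35, 6, 15, 27.

14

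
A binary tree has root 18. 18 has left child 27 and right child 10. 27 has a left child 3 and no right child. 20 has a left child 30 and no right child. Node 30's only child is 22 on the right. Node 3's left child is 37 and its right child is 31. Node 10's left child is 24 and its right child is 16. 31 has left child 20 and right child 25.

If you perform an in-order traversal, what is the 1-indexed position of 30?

In-order visits the left subtree, then the node, then the right subtree.
At 18: go left to 27.
  At 27: go left to 3.
    At 3: go left to 37.
      37 is a leaf — visit 37.
    Visit 3.
    At 3: go right to 31.
      At 31: go left to 20.
        At 20: go left to 30.
          At 30: no left child.
          Visit 30.
          At 30: go right to 22.
            22 is a leaf — visit 22.
        Visit 20.
        At 20: no right child.
      Visit 31.
      At 31: go right to 25.
        25 is a leaf — visit 25.
  Visit 27.
  At 27: no right child.
Visit 18.
At 18: go right to 10.
  At 10: go left to 24.
    24 is a leaf — visit 24.
  Visit 10.
  At 10: go right to 16.
    16 is a leaf — visit 16.
Full in-order sequence: 37, 3, 30, 22, 20, 31, 25, 27, 18, 24, 10, 16.

3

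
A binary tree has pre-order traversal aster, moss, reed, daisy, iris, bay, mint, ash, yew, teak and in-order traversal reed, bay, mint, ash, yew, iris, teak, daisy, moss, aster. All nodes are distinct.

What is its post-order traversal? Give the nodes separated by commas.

yew, ash, mint, bay, teak, iris, daisy, reed, moss, aster

The first element of pre-order is the root; it splits in-order into left and right subtrees.
Root aster: left subtree has 9 nodes {reed, bay, mint, ash, yew, iris, teak, daisy, moss}, right has 0 { }.
  Root moss: left subtree has 8 nodes {reed, bay, mint, ash, yew, iris, teak, daisy}, right has 0 { }.
    Root reed: left subtree has 0 nodes { }, right has 7 {bay, mint, ash, yew, iris, teak, daisy}.
      Root daisy: left subtree has 6 nodes {bay, mint, ash, yew, iris, teak}, right has 0 { }.
        Root iris: left subtree has 4 nodes {bay, mint, ash, yew}, right has 1 {teak}.
          Root bay: left subtree has 0 nodes { }, right has 3 {mint, ash, yew}.
            Root mint: left subtree has 0 nodes { }, right has 2 {ash, yew}.
              Root ash: left subtree has 0 nodes { }, right has 1 {yew}.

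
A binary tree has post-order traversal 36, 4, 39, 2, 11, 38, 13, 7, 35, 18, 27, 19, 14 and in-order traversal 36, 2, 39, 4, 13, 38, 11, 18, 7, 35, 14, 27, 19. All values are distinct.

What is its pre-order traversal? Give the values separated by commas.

The last element of post-order is the root; it splits in-order into left and right subtrees.
Root 14: left subtree has 10 nodes {36, 2, 39, 4, 13, 38, 11, 18, 7, 35}, right has 2 {27, 19}.
  Root 18: left subtree has 7 nodes {36, 2, 39, 4, 13, 38, 11}, right has 2 {7, 35}.
    Root 13: left subtree has 4 nodes {36, 2, 39, 4}, right has 2 {38, 11}.
      Root 2: left subtree has 1 node {36}, right has 2 {39, 4}.
        Root 39: left subtree has 0 nodes { }, right has 1 {4}.
      Root 38: left subtree has 0 nodes { }, right has 1 {11}.
    Root 35: left subtree has 1 node {7}, right has 0 { }.
  Root 19: left subtree has 1 node {27}, right has 0 { }.

14, 18, 13, 2, 36, 39, 4, 38, 11, 35, 7, 19, 27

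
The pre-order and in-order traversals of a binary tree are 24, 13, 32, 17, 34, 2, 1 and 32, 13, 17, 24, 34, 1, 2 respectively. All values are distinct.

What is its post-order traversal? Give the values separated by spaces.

32 17 13 1 2 34 24

The first element of pre-order is the root; it splits in-order into left and right subtrees.
Root 24: left subtree has 3 nodes {32, 13, 17}, right has 3 {34, 1, 2}.
  Root 13: left subtree has 1 node {32}, right has 1 {17}.
  Root 34: left subtree has 0 nodes { }, right has 2 {1, 2}.
    Root 2: left subtree has 1 node {1}, right has 0 { }.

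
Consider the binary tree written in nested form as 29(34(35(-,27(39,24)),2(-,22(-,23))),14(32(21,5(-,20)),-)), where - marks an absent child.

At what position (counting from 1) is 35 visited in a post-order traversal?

Post-order visits the left subtree, then the right subtree, then the node.
At 29: go left to 34.
  At 34: go left to 35.
    At 35: no left child.
    At 35: go right to 27.
      At 27: go left to 39.
        39 is a leaf — visit 39.
      At 27: go right to 24.
        24 is a leaf — visit 24.
      Visit 27.
    Visit 35.
  At 34: go right to 2.
    At 2: no left child.
    At 2: go right to 22.
      At 22: no left child.
      At 22: go right to 23.
        23 is a leaf — visit 23.
      Visit 22.
    Visit 2.
  Visit 34.
At 29: go right to 14.
  At 14: go left to 32.
    At 32: go left to 21.
      21 is a leaf — visit 21.
    At 32: go right to 5.
      At 5: no left child.
      At 5: go right to 20.
        20 is a leaf — visit 20.
      Visit 5.
    Visit 32.
  At 14: no right child.
  Visit 14.
Visit 29.
Full post-order sequence: 39, 24, 27, 35, 23, 22, 2, 34, 21, 20, 5, 32, 14, 29.

4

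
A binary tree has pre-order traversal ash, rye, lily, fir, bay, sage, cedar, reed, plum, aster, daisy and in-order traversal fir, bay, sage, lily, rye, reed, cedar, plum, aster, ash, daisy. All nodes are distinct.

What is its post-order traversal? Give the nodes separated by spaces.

sage bay fir lily reed aster plum cedar rye daisy ash

The first element of pre-order is the root; it splits in-order into left and right subtrees.
Root ash: left subtree has 9 nodes {fir, bay, sage, lily, rye, reed, cedar, plum, aster}, right has 1 {daisy}.
  Root rye: left subtree has 4 nodes {fir, bay, sage, lily}, right has 4 {reed, cedar, plum, aster}.
    Root lily: left subtree has 3 nodes {fir, bay, sage}, right has 0 { }.
      Root fir: left subtree has 0 nodes { }, right has 2 {bay, sage}.
        Root bay: left subtree has 0 nodes { }, right has 1 {sage}.
    Root cedar: left subtree has 1 node {reed}, right has 2 {plum, aster}.
      Root plum: left subtree has 0 nodes { }, right has 1 {aster}.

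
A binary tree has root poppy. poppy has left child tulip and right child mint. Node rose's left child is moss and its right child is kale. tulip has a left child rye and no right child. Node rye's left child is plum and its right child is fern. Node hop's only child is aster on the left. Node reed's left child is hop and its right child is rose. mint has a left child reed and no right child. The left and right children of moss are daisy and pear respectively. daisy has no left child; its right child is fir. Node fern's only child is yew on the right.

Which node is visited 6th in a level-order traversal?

Level-order visits nodes level by level from the root, left to right within each level.
Level 0: poppy
Level 1: tulip, mint
Level 2: rye, reed
Level 3: plum, fern, hop, rose
Level 4: yew, aster, moss, kale
Level 5: daisy, pear
Level 6: fir
Full level-order sequence: poppy, tulip, mint, rye, reed, plum, fern, hop, rose, yew, aster, moss, kale, daisy, pear, fir.

plum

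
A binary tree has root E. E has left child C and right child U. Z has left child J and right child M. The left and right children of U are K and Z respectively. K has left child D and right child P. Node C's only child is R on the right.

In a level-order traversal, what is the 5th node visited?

Level-order visits nodes level by level from the root, left to right within each level.
Level 0: E
Level 1: C, U
Level 2: R, K, Z
Level 3: D, P, J, M
Full level-order sequence: E, C, U, R, K, Z, D, P, J, M.

K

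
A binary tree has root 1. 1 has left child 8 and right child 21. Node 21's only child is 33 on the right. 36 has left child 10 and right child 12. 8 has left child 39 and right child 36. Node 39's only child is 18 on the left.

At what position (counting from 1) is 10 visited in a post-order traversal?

Post-order visits the left subtree, then the right subtree, then the node.
At 1: go left to 8.
  At 8: go left to 39.
    At 39: go left to 18.
      18 is a leaf — visit 18.
    At 39: no right child.
    Visit 39.
  At 8: go right to 36.
    At 36: go left to 10.
      10 is a leaf — visit 10.
    At 36: go right to 12.
      12 is a leaf — visit 12.
    Visit 36.
  Visit 8.
At 1: go right to 21.
  At 21: no left child.
  At 21: go right to 33.
    33 is a leaf — visit 33.
  Visit 21.
Visit 1.
Full post-order sequence: 18, 39, 10, 12, 36, 8, 33, 21, 1.

3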